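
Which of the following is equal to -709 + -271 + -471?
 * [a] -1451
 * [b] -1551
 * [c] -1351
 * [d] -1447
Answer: a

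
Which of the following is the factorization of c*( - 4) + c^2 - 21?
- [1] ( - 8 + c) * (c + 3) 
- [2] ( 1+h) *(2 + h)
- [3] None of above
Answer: 3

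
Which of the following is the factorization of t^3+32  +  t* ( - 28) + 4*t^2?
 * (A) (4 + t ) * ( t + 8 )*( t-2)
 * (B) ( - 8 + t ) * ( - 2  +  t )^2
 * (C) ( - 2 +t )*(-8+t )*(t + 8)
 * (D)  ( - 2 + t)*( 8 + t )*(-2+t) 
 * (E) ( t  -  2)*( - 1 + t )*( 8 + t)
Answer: D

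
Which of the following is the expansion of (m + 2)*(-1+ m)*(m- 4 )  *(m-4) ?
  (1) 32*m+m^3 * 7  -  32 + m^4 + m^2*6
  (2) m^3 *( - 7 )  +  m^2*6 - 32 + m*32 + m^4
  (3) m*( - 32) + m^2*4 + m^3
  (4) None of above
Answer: 2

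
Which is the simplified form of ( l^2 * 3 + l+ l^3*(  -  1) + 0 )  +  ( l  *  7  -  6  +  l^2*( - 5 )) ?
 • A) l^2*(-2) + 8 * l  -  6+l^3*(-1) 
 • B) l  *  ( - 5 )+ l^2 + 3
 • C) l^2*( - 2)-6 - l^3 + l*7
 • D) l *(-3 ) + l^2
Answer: A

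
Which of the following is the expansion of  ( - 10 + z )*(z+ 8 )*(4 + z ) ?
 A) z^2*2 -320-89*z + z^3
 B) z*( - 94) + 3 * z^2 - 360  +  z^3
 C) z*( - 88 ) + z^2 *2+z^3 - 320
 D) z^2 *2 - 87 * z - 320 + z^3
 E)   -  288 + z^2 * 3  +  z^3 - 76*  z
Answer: C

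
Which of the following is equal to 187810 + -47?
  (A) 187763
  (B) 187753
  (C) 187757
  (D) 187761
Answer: A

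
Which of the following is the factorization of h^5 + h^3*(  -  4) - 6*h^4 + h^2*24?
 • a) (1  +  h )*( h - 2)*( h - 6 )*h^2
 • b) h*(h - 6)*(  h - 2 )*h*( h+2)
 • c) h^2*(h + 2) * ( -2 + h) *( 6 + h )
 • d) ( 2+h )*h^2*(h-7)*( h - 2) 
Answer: b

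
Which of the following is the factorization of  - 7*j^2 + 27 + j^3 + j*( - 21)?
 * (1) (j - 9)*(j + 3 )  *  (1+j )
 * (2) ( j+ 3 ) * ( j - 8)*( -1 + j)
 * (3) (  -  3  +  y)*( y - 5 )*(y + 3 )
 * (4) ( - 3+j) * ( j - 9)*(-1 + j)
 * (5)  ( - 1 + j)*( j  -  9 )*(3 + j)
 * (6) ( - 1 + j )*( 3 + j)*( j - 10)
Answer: 5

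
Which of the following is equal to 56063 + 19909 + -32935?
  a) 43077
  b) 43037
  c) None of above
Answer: b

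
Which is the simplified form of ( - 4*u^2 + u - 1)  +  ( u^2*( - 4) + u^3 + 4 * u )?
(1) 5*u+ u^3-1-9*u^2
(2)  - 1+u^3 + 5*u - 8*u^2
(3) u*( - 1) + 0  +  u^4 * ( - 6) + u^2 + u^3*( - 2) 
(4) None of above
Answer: 2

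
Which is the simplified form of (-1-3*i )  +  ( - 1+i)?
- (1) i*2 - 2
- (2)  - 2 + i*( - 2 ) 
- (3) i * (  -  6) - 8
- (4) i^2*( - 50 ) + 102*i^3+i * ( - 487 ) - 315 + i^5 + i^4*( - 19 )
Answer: 2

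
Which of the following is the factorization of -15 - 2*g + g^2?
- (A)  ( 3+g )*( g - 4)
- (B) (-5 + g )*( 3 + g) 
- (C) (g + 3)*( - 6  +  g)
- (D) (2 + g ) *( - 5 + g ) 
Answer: B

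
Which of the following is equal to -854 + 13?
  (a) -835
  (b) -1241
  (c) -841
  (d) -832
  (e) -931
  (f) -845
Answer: c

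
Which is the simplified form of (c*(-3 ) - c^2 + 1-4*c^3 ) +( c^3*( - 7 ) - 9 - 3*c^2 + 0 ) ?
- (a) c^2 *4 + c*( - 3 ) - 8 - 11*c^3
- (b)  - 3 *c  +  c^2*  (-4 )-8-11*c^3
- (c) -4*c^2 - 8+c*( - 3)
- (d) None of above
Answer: b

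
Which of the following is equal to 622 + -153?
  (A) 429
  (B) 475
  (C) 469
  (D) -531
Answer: C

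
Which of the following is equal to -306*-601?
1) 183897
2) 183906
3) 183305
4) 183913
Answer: 2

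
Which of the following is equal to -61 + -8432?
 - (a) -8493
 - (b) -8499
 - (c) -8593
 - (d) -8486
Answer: a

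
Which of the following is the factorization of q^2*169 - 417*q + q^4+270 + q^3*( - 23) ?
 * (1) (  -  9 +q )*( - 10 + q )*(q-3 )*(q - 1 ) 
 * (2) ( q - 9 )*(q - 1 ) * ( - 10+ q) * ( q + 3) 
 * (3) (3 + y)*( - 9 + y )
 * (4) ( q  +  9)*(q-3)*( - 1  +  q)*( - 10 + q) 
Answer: 1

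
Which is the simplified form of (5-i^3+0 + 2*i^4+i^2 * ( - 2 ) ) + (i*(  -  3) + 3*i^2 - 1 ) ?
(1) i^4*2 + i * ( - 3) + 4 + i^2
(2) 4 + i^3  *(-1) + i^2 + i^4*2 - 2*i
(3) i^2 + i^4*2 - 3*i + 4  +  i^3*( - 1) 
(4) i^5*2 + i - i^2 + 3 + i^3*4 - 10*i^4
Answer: 3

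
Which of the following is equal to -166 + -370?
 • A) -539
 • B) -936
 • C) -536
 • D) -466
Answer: C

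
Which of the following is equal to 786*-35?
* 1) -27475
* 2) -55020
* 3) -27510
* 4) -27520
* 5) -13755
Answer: 3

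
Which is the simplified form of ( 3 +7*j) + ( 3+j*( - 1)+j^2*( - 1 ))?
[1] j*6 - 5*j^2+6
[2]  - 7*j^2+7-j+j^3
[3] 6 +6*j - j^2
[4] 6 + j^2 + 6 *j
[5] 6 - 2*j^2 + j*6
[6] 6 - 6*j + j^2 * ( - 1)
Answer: 3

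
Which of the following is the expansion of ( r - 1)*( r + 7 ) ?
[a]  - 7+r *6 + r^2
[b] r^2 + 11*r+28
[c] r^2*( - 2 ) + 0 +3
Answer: a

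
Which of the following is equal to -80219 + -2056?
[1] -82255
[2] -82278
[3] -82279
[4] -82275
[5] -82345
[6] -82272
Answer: 4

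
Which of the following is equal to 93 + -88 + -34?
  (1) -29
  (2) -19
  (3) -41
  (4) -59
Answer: 1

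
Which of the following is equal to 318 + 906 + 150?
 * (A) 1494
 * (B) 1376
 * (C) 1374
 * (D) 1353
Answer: C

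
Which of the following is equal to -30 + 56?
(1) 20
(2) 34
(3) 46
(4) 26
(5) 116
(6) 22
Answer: 4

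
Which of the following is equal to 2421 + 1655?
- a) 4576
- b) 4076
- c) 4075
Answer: b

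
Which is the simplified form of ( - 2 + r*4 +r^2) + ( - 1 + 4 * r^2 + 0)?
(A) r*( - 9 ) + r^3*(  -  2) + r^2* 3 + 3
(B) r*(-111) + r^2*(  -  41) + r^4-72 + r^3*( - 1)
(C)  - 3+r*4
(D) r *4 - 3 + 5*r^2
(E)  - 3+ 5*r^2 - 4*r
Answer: D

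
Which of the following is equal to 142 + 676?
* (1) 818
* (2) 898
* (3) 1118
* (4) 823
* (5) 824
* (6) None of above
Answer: 1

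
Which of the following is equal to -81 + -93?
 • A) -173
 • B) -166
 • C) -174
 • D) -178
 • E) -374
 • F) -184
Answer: C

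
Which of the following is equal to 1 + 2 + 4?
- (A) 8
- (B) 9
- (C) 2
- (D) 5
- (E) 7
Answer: E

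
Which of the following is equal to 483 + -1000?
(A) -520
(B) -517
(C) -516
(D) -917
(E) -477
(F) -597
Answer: B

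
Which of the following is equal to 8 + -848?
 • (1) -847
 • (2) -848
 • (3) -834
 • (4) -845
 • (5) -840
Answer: 5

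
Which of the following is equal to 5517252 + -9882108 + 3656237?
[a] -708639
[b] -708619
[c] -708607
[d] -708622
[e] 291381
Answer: b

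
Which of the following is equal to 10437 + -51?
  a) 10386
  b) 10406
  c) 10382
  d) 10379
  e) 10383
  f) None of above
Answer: a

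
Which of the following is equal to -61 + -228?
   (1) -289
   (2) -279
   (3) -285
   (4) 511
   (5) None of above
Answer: 1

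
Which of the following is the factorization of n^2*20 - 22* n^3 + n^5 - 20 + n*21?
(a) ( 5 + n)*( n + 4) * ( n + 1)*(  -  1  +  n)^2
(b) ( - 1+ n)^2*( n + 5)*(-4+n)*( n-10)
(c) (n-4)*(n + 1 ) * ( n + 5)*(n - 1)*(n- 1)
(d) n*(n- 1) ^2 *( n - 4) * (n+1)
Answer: c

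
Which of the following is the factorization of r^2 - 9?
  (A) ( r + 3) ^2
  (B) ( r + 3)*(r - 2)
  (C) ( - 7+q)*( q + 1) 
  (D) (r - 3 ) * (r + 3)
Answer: D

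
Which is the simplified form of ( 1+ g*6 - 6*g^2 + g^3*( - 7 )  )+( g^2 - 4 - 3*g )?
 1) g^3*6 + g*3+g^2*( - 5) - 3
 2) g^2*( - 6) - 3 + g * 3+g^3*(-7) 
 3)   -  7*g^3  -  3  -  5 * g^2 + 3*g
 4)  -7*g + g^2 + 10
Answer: 3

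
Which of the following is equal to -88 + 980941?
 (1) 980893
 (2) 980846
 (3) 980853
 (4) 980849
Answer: 3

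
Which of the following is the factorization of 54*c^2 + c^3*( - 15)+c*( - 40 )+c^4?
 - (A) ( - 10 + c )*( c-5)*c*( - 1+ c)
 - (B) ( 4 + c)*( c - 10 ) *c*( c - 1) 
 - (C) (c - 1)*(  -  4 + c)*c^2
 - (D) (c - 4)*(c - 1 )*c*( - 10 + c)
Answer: D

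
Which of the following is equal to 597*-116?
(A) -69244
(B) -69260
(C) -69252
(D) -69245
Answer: C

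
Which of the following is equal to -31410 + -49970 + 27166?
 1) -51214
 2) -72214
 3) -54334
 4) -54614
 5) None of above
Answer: 5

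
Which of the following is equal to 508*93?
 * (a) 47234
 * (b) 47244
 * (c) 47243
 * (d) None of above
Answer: b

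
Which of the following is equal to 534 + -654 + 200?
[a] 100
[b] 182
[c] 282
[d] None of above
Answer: d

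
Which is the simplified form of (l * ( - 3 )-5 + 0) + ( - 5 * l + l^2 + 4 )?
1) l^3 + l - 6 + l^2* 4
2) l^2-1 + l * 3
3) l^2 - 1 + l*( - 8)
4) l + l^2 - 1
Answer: 3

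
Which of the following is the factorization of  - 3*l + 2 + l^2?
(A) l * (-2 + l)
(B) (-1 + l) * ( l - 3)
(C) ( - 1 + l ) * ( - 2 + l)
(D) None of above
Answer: C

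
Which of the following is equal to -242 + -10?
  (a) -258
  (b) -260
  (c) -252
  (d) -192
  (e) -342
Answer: c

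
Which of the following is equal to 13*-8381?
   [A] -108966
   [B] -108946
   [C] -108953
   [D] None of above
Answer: C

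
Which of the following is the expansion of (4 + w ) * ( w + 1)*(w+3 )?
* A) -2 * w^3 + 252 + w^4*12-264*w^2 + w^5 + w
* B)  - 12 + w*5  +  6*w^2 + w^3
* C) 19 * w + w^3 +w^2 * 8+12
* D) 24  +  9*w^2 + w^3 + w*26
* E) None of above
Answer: C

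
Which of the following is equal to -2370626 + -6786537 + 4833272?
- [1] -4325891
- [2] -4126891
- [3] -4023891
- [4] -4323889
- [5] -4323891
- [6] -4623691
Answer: 5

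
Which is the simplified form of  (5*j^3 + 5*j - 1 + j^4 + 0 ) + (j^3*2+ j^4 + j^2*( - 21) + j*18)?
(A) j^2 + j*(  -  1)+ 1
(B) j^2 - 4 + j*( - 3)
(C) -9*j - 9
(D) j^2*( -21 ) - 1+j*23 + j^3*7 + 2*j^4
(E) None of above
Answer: D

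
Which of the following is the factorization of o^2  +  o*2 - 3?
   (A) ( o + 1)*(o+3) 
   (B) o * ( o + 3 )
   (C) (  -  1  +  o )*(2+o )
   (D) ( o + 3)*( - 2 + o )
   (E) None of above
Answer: E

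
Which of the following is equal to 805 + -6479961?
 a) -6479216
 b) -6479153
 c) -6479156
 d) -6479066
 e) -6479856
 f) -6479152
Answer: c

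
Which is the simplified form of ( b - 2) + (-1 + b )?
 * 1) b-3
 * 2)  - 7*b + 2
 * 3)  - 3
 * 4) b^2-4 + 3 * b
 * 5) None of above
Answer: 5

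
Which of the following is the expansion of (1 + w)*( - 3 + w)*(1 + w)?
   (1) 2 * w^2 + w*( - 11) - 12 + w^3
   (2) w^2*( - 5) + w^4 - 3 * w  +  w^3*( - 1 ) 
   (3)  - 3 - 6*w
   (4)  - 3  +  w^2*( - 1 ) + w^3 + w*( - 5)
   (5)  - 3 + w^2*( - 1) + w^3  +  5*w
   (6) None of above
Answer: 4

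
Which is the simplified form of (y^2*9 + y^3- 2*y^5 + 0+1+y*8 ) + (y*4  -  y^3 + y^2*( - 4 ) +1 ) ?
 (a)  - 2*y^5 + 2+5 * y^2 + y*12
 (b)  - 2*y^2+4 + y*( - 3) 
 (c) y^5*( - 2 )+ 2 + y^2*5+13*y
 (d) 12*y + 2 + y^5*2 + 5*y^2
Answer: a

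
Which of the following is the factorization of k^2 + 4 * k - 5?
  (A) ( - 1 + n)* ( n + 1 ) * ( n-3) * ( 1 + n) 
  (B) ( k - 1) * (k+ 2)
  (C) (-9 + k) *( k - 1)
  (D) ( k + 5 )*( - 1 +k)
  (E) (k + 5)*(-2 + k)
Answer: D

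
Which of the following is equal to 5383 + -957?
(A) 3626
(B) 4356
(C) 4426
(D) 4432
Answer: C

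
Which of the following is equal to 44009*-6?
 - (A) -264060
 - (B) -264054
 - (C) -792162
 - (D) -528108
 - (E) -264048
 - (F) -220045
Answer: B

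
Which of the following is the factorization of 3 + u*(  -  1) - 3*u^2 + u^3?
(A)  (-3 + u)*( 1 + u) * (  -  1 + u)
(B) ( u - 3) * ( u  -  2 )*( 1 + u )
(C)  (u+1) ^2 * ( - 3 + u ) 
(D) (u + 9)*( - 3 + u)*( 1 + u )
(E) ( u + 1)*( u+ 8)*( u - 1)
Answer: A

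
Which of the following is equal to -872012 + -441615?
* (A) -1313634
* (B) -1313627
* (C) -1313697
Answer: B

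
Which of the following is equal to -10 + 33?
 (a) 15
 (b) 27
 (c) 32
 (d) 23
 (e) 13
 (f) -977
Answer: d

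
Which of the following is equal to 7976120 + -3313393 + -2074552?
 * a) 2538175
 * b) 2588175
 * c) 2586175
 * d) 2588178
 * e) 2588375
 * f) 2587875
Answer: b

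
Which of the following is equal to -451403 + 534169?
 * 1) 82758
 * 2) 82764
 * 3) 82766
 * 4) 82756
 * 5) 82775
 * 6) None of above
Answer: 3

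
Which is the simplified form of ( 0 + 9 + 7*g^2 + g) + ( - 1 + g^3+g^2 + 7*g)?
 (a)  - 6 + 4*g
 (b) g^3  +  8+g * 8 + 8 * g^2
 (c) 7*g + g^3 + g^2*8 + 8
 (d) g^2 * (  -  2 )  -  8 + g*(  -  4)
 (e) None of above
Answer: b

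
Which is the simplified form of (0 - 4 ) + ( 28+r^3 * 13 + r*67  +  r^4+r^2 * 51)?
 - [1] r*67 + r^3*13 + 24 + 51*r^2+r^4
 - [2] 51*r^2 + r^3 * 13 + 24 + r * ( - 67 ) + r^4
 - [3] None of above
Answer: 1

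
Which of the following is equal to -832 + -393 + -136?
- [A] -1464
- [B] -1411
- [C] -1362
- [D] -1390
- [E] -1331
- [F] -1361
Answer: F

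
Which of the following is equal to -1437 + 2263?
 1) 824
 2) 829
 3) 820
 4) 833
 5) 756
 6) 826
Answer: 6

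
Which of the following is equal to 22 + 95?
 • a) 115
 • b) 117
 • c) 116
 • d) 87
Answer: b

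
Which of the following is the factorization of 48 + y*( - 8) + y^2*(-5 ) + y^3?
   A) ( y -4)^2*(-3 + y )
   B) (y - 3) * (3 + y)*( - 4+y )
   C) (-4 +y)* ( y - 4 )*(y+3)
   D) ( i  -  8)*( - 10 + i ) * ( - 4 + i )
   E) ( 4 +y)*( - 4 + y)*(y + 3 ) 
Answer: C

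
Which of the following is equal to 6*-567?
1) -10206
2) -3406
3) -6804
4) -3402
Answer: 4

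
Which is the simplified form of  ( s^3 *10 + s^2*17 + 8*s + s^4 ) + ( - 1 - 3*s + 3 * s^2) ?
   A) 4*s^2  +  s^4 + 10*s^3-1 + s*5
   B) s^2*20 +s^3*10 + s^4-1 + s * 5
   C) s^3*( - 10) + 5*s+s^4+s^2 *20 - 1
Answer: B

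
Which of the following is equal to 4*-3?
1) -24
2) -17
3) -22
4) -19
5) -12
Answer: 5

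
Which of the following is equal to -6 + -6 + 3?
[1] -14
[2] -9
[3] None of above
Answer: 2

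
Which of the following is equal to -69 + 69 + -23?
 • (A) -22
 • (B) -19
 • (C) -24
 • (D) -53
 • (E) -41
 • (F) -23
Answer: F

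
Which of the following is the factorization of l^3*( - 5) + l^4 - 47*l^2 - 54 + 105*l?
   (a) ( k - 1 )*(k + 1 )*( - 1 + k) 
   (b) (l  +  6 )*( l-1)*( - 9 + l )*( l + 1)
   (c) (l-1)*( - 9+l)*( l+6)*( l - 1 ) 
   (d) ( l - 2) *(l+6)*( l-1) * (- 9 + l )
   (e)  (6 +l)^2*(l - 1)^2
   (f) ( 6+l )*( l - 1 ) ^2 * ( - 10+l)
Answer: c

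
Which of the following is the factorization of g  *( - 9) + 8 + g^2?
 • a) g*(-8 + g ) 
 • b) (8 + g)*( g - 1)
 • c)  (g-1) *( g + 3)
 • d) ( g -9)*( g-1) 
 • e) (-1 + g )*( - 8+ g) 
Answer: e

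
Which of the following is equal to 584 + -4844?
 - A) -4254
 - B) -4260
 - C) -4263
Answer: B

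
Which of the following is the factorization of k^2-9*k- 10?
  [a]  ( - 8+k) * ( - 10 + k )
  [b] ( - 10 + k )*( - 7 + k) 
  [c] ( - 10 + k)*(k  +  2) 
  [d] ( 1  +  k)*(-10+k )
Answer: d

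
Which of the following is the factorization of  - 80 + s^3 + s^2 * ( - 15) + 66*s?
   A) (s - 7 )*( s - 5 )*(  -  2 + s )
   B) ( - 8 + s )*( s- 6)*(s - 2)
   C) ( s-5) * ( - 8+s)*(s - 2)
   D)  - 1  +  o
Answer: C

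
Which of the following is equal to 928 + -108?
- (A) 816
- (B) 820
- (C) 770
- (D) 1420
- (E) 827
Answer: B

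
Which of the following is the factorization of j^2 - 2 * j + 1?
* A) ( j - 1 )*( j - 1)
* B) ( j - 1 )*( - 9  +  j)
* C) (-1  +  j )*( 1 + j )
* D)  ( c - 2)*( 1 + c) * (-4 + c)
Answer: A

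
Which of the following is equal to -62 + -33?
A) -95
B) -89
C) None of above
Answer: A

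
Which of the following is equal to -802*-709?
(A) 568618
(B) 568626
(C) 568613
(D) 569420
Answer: A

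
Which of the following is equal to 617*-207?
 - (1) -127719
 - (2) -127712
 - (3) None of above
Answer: 1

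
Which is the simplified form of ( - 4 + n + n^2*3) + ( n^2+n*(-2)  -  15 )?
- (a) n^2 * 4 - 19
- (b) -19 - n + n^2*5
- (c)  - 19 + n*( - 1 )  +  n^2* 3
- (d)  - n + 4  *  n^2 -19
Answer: d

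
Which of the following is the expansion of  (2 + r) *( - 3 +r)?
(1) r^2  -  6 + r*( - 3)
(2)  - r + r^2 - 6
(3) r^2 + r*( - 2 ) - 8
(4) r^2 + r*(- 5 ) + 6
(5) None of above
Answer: 2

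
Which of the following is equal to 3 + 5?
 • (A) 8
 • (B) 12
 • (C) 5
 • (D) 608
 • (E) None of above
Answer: A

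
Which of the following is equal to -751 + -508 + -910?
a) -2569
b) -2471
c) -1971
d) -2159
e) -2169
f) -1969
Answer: e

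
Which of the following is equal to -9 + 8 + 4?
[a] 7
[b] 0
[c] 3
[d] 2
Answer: c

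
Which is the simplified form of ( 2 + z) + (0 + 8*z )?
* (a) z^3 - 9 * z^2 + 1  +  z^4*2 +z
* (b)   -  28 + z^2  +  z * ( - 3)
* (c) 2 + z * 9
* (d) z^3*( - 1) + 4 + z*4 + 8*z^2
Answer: c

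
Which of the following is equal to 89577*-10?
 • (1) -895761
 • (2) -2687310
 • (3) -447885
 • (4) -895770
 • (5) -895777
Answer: 4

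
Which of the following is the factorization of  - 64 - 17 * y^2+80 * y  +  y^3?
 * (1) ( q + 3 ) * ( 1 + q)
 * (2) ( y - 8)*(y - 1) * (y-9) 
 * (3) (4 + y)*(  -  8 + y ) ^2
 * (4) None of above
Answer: 4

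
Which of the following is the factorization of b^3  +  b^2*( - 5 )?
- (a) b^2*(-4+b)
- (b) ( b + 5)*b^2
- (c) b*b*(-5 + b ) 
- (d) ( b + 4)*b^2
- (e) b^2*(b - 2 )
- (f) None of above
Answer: c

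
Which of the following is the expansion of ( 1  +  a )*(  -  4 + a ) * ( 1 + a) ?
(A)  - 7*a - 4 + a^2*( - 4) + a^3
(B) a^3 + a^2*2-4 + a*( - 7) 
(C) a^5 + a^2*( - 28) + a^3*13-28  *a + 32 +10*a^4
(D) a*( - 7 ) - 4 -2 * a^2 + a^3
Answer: D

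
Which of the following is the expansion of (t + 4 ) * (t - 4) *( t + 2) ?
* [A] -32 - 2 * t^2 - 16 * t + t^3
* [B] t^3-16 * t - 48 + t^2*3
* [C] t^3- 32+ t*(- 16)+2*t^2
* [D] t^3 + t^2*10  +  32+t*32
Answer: C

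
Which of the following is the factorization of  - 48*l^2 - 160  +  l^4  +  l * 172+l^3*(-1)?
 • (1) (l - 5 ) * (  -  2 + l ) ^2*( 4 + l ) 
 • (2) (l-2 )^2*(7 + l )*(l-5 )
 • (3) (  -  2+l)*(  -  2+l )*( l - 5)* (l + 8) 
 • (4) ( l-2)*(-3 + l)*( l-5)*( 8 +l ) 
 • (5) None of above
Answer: 3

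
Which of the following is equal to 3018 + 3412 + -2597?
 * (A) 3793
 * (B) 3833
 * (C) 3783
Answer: B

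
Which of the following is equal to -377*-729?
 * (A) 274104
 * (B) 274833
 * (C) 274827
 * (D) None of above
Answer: B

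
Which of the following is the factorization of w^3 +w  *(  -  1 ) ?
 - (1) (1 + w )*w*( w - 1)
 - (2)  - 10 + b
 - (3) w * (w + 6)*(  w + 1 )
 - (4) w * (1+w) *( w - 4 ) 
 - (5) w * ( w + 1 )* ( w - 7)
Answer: 1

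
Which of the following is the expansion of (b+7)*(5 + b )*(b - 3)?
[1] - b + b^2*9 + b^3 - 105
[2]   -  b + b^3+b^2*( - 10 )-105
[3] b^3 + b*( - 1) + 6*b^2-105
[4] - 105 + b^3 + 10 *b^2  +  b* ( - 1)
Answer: 1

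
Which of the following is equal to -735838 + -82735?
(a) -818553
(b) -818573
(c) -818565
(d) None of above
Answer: b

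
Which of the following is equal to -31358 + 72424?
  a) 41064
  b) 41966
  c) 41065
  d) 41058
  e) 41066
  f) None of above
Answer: e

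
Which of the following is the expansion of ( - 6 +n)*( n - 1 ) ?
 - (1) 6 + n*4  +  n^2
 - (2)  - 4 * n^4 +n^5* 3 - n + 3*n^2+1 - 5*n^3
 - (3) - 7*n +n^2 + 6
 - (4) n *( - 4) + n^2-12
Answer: 3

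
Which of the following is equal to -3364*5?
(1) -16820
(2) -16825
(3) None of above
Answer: 1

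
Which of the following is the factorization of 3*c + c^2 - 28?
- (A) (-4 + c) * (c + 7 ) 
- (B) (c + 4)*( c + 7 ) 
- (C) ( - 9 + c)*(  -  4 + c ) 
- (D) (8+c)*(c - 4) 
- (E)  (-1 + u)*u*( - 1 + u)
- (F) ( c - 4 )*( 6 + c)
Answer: A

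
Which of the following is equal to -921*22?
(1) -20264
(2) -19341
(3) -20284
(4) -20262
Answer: 4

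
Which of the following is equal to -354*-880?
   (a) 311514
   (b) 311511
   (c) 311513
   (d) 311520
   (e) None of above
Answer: d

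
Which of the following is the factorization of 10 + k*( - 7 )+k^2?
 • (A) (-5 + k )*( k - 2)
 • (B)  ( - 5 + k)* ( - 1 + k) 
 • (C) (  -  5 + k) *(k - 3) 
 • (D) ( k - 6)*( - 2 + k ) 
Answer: A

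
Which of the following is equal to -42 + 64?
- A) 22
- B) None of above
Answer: A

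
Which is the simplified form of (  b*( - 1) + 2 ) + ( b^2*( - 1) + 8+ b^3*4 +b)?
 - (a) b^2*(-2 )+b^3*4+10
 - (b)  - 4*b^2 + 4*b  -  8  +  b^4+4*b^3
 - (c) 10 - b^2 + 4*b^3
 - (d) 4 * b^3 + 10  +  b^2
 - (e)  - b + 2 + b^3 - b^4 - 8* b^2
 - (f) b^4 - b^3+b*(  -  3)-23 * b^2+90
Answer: c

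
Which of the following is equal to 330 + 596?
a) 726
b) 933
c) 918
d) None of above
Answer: d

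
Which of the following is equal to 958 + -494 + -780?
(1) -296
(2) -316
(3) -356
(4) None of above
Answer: 2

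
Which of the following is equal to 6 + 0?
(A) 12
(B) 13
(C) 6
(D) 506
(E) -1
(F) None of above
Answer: C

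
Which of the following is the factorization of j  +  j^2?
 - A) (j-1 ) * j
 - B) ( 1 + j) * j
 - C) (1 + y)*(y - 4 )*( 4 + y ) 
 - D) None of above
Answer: B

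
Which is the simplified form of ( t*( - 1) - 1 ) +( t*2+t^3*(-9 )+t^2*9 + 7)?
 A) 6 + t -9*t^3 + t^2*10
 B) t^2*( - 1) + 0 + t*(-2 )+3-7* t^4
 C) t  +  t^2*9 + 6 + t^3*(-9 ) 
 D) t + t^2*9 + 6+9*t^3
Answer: C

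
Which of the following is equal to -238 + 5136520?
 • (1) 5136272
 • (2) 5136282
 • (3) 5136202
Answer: 2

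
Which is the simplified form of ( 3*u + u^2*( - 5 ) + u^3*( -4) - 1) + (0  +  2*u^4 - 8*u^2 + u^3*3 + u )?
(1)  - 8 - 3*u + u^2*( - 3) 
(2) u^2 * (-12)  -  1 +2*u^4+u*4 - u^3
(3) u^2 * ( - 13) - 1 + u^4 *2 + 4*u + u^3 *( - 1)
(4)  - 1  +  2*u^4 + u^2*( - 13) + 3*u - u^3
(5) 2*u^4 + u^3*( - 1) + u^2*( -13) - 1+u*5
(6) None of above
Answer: 3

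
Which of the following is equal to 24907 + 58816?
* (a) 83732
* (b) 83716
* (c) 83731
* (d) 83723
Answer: d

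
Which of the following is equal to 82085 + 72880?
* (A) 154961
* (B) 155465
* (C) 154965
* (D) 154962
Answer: C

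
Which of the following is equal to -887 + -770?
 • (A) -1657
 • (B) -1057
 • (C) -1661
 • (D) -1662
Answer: A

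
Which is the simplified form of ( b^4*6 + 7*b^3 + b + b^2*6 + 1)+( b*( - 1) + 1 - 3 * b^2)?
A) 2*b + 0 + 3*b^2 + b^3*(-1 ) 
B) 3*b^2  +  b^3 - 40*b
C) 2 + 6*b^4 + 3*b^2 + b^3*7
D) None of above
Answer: C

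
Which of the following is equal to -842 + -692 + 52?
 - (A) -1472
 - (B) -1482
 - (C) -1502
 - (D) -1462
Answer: B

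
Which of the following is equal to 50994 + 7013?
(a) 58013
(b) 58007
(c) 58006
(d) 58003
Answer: b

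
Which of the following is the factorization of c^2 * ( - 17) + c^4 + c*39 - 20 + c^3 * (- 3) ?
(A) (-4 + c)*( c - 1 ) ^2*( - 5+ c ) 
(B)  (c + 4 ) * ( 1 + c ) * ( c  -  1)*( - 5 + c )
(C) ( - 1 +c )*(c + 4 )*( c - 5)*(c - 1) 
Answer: C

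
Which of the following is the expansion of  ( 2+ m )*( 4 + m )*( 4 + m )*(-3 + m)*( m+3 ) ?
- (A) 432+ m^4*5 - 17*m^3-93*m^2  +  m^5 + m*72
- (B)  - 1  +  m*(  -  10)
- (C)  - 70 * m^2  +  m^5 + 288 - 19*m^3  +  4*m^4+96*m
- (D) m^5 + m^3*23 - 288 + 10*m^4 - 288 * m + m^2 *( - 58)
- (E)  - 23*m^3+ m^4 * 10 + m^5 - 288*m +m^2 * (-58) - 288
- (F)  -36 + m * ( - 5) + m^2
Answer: D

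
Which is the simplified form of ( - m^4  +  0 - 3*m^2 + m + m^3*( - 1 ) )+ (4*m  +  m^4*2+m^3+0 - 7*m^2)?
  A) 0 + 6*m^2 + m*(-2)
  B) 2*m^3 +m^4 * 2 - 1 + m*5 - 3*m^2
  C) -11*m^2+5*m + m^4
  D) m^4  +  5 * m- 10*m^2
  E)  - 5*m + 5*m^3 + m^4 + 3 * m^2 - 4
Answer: D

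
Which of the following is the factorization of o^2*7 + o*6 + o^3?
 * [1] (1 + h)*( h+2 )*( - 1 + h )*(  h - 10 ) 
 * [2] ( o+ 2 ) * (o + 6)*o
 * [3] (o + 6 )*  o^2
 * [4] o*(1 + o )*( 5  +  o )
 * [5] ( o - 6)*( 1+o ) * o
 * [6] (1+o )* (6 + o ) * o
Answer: 6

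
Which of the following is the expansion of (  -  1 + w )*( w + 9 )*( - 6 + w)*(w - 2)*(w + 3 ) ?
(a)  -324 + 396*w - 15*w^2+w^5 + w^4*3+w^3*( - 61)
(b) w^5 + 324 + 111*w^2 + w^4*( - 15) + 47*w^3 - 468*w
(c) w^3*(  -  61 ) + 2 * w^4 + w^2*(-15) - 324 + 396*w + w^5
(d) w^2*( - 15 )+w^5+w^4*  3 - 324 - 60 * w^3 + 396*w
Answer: a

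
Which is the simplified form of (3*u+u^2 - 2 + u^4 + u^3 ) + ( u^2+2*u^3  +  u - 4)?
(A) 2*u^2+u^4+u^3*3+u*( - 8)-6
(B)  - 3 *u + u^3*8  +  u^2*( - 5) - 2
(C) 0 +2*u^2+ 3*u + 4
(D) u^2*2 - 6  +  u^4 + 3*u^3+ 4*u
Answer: D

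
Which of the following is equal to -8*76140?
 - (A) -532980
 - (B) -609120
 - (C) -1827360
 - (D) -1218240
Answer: B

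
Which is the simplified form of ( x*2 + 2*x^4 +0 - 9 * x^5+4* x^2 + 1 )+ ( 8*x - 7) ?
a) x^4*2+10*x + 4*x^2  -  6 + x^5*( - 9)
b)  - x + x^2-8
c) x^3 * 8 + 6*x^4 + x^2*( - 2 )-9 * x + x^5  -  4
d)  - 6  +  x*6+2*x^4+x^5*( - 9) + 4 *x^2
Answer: a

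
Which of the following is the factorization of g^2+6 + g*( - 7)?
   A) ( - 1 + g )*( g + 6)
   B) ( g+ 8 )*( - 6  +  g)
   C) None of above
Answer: C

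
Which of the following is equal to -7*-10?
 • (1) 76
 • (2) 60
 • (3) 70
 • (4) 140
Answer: 3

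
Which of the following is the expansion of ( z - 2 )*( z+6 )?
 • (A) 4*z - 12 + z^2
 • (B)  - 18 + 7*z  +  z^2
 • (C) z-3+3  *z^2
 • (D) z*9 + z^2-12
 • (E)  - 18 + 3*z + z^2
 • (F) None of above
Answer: A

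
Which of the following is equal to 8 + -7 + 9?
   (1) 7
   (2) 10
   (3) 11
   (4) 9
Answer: 2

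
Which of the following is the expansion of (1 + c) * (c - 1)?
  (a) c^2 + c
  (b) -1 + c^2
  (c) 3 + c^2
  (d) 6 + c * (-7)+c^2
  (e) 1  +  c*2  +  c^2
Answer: b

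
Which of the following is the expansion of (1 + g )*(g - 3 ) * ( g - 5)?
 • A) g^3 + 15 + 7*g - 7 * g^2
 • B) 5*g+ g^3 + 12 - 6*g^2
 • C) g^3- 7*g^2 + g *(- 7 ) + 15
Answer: A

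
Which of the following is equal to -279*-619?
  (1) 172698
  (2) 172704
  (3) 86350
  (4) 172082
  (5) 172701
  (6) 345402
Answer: 5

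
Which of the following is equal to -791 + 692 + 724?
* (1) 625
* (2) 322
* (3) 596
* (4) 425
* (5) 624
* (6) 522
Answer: 1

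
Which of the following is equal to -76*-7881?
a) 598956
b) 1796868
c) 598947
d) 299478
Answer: a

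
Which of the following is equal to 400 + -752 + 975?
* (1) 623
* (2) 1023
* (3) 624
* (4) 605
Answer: 1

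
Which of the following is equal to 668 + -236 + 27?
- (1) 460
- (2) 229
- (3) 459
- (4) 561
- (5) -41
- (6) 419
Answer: 3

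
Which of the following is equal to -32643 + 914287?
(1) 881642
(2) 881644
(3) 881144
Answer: 2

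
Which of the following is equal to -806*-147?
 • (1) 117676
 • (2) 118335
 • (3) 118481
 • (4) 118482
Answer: 4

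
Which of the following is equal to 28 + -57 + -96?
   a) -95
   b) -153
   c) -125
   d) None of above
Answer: c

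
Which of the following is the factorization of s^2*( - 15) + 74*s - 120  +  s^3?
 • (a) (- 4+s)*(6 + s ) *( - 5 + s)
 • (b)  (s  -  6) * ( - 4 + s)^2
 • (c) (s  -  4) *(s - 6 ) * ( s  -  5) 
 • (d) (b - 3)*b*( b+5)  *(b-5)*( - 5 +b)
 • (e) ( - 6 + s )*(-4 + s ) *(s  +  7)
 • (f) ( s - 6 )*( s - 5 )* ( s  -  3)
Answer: c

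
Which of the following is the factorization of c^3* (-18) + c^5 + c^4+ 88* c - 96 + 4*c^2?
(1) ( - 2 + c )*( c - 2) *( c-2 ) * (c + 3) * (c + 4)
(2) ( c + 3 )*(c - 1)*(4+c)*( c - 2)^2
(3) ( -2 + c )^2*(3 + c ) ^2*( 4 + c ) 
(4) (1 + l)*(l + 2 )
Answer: 1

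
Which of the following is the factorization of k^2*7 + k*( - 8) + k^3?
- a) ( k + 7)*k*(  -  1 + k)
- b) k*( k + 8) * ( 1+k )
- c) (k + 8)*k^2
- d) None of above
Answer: d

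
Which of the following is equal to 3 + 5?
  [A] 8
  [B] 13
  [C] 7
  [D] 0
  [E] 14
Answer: A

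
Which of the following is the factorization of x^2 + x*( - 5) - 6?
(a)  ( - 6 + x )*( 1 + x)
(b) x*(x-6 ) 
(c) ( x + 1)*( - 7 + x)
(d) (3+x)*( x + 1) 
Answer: a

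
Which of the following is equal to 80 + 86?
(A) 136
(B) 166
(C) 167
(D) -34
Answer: B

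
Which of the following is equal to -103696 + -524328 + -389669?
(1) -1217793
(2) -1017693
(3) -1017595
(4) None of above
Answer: 2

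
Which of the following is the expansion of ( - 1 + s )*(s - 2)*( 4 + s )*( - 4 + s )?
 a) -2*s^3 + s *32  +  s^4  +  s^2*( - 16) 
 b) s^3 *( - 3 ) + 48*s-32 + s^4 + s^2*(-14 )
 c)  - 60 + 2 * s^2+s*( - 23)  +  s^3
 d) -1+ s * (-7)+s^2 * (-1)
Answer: b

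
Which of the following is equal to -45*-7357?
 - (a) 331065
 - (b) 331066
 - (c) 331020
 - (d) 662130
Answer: a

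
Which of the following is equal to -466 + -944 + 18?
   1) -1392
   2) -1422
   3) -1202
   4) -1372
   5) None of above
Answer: 1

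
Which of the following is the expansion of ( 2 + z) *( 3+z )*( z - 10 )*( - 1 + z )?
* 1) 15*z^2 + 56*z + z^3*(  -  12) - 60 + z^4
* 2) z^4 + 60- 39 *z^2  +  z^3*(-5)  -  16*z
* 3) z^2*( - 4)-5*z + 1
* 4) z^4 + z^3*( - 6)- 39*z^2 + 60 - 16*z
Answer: 4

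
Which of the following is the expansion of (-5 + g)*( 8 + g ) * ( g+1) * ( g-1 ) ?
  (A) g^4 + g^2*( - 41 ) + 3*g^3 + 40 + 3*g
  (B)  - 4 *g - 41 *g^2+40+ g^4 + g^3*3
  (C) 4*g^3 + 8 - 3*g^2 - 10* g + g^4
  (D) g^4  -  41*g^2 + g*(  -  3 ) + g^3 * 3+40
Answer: D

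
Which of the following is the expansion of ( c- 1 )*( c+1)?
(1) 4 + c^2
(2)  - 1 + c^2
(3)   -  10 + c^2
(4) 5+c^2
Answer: 2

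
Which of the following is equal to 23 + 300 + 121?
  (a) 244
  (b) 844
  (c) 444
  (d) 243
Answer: c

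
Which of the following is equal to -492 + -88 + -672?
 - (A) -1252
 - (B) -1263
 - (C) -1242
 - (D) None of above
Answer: A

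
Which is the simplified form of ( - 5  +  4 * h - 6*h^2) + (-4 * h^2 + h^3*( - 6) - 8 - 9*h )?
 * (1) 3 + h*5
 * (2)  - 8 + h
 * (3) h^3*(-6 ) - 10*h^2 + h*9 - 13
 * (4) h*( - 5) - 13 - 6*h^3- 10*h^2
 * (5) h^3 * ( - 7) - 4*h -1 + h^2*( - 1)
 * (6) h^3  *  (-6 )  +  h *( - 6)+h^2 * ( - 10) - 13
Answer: 4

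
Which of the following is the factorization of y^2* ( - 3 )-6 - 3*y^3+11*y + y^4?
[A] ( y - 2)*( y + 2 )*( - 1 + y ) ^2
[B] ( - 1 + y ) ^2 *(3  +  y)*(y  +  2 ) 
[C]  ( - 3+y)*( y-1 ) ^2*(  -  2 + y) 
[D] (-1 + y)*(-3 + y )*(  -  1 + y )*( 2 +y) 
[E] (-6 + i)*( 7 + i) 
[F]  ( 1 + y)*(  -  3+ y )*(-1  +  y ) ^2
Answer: D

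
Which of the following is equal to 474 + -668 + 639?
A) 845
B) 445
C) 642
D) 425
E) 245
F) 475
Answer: B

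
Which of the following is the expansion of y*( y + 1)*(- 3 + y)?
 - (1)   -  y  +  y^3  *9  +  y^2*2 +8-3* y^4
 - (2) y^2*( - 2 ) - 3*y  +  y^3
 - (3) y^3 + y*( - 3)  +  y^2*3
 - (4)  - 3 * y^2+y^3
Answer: 2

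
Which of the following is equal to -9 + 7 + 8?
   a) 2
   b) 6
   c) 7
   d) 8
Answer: b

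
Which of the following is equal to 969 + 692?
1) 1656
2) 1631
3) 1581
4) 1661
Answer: 4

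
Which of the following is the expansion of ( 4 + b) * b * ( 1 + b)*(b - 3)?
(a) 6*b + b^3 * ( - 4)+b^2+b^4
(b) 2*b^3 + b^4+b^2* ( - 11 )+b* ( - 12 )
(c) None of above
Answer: b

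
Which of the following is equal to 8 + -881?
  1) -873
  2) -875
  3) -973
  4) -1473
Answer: 1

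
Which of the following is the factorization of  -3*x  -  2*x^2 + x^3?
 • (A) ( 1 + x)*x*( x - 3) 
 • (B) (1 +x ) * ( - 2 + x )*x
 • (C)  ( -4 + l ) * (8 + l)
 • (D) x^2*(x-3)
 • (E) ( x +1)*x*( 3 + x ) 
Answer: A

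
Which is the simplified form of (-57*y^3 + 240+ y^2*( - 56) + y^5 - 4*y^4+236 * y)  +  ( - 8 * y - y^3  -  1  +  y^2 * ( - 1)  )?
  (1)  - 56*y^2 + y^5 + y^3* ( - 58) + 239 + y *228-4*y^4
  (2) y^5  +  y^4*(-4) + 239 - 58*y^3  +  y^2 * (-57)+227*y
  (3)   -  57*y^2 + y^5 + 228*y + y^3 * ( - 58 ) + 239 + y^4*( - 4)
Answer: 3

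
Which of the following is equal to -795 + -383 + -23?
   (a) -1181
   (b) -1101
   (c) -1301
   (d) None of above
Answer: d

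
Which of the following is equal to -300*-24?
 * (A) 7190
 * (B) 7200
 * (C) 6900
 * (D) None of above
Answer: B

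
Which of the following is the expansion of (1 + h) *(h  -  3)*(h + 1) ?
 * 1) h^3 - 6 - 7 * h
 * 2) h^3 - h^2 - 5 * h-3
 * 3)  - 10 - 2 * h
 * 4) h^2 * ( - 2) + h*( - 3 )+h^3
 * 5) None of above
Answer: 2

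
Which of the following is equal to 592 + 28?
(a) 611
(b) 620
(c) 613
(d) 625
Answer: b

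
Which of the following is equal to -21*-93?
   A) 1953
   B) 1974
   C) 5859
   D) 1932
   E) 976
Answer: A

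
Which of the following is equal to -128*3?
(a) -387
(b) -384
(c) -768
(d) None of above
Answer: b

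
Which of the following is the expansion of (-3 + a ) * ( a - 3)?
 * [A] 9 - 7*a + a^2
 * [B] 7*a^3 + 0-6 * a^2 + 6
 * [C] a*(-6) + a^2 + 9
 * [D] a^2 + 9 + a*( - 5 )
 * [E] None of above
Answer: C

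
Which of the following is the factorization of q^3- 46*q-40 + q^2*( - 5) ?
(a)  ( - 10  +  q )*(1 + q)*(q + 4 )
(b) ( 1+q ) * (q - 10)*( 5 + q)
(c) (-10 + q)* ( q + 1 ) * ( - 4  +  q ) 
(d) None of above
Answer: a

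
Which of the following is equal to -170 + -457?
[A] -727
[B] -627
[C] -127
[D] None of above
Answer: B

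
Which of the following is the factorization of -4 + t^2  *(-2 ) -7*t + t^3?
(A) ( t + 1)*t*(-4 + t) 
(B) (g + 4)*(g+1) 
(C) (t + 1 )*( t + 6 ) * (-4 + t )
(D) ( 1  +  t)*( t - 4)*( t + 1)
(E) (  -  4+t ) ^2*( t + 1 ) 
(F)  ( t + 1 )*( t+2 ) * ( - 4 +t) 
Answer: D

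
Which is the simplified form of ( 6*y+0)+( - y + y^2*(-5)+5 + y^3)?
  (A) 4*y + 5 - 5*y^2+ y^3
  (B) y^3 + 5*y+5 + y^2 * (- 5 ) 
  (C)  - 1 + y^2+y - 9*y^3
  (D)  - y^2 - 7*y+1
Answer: B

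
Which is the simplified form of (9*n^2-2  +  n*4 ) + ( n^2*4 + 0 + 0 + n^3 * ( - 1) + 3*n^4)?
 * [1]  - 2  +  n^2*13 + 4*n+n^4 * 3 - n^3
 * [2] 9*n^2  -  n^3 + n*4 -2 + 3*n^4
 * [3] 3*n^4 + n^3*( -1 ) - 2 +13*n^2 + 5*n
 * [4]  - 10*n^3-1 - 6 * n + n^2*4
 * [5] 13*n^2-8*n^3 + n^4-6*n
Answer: 1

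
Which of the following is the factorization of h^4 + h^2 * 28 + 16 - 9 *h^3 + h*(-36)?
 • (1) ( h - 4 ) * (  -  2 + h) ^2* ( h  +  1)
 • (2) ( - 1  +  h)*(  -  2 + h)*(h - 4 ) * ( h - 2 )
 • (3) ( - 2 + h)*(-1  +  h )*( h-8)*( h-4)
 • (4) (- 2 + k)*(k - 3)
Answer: 2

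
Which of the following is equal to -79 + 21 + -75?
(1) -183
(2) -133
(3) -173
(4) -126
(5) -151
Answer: 2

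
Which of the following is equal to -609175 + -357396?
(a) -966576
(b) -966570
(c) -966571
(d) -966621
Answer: c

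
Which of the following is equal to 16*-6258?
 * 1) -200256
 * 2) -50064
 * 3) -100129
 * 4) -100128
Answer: 4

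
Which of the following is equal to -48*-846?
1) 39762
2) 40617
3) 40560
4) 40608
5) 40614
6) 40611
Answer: 4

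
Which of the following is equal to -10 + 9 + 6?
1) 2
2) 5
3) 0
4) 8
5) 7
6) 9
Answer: 2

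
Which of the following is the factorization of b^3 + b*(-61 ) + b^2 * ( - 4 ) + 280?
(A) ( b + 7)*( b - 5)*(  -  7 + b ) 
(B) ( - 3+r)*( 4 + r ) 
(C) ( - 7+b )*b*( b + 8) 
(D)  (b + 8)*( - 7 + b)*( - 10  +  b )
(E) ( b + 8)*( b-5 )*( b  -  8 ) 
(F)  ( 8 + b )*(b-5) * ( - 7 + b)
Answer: F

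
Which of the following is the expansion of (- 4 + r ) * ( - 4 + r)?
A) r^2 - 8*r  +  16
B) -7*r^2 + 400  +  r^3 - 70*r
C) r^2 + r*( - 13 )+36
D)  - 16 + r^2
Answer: A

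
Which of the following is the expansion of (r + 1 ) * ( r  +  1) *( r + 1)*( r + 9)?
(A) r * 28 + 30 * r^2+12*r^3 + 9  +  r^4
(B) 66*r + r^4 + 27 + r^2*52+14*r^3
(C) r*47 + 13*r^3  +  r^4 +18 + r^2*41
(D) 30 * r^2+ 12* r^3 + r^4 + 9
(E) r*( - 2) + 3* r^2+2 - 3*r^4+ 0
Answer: A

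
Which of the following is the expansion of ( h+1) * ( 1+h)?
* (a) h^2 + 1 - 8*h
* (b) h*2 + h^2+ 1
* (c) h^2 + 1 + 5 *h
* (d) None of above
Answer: b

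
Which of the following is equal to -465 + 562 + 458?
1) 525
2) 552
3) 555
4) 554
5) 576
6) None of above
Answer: 3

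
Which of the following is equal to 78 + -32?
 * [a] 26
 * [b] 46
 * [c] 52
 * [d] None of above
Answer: b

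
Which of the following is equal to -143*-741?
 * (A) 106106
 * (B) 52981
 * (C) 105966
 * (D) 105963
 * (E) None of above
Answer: D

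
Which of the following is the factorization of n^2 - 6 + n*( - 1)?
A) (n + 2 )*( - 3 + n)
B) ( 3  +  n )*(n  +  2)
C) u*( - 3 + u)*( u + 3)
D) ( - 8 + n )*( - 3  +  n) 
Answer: A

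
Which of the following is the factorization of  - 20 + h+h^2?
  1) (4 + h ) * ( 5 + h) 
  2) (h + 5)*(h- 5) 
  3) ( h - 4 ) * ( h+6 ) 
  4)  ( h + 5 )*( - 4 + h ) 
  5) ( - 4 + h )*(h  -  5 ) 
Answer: 4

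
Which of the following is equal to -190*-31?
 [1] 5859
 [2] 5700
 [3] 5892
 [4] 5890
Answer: 4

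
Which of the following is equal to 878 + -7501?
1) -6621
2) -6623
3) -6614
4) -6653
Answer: 2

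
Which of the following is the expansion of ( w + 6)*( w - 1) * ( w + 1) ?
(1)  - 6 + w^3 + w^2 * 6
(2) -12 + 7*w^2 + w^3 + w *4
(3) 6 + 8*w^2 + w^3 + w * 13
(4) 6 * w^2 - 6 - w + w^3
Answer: 4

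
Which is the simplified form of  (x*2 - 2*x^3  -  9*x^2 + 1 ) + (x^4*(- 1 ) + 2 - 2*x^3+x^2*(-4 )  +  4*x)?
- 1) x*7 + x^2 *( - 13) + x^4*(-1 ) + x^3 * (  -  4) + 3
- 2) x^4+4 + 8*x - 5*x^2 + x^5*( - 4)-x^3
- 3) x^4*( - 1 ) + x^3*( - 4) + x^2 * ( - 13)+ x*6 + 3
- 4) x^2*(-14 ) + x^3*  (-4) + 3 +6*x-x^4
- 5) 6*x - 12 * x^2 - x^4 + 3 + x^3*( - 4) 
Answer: 3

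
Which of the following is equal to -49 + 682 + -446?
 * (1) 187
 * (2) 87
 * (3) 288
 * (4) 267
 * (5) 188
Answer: 1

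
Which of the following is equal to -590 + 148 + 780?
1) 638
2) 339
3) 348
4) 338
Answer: 4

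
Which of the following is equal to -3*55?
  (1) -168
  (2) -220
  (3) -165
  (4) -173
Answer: 3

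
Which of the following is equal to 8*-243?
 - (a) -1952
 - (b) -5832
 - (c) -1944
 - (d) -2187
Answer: c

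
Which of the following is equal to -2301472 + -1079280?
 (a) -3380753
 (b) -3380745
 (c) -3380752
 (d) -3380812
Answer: c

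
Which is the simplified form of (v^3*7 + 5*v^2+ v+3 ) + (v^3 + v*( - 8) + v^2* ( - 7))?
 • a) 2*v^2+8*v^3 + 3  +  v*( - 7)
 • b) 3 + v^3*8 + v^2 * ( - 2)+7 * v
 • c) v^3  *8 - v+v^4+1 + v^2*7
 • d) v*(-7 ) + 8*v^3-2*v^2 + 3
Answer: d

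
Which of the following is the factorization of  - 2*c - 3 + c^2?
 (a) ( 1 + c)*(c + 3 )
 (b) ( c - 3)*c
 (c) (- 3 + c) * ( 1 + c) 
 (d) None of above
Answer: c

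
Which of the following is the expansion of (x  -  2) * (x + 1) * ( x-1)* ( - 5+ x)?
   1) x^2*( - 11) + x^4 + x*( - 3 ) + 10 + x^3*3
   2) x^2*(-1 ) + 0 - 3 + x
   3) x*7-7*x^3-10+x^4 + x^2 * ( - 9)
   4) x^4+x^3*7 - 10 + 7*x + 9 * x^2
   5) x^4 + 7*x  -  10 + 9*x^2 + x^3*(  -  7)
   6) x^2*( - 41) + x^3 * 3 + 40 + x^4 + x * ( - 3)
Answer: 5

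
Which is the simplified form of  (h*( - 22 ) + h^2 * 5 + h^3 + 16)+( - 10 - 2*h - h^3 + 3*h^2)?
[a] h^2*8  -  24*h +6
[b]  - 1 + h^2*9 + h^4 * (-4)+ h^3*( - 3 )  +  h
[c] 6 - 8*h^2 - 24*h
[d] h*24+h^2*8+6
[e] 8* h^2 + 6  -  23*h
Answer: a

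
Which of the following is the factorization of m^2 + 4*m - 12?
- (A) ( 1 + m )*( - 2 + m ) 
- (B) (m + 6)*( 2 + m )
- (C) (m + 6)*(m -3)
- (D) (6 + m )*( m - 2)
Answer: D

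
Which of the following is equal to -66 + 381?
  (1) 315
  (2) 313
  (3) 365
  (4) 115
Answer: 1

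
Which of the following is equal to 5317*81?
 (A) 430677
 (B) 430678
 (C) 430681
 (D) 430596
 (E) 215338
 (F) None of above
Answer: A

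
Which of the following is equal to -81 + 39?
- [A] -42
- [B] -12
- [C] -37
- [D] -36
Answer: A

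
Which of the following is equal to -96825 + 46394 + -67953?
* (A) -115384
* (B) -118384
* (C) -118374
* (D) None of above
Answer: B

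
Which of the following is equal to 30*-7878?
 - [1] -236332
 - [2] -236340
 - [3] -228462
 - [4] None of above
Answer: 2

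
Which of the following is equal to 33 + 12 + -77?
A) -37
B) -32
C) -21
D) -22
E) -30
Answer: B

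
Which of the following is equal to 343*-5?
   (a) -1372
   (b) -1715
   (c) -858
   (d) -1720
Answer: b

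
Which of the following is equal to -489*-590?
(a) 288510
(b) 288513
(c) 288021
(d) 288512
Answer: a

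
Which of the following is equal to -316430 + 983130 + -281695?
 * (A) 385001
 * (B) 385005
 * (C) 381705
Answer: B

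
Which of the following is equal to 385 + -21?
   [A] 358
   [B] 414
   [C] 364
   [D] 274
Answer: C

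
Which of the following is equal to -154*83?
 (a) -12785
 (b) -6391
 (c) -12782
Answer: c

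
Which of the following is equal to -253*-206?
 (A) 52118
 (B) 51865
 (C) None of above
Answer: A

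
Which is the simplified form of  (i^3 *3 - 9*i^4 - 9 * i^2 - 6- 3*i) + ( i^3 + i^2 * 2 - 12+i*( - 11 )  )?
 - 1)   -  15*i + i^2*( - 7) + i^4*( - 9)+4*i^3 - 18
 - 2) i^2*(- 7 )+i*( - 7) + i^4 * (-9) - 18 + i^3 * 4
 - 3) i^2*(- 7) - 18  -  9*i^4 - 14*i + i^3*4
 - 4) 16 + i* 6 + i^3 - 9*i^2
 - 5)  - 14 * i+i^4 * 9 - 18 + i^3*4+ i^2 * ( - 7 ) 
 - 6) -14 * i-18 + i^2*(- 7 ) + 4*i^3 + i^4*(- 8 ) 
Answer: 3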